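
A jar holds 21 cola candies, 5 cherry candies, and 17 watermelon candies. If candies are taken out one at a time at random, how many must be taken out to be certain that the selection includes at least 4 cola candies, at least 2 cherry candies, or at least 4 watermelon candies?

8

The worst case stops just short of every target: 3 cola, 1 cherry, 3 watermelon — 3 + 1 + 3 = 7 candies.
One more candy must push some flavor to its target, so 7 + 1 = 8.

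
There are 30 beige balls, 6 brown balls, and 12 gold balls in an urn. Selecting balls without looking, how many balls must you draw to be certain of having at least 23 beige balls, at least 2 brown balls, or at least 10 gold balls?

The worst case stops just short of every target: 22 beige, 1 brown, 9 gold — 22 + 1 + 9 = 32 balls.
One more ball must push some color to its target, so 32 + 1 = 33.

33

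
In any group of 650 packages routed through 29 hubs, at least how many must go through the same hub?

23

The 650 packages fall into 29 hubs.
If each of the 29 hubs held at most 22, the total would be at most 29 × 22 = 638 < 650, a contradiction.
So at least one holds ⌈650/29⌉ = 23.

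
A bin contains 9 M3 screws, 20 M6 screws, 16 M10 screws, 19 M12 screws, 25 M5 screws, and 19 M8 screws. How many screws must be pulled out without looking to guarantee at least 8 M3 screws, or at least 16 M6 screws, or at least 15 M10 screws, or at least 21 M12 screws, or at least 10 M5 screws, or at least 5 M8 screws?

69

Each of the 6 sizes has its own threshold; avoid all of them simultaneously.
The worst case stops just short of every target: 7 M3, 15 M6, 14 M10, all 19 M12, 9 M5, 4 M8 — 7 + 15 + 14 + 19 + 9 + 4 = 68 screws.
One more screw must push some size to its target, so 68 + 1 = 69.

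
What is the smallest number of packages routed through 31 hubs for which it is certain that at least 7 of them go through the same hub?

There are 31 hubs acting as pigeonholes.
With 31 × 6 = 186 packages we could place exactly 6 in each, with no class reaching 7.
One more forces some class to hold 7, so 186 + 1 = 187.

187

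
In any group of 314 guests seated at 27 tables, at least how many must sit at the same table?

If each of the 27 tables held at most 11, the total would be at most 27 × 11 = 297 < 314, a contradiction.
So at least one holds ⌈314/27⌉ = 12.

12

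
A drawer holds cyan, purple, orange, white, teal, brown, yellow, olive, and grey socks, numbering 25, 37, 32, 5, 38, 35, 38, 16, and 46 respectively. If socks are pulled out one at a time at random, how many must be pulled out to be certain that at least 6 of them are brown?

243

To avoid brown socks as long as possible, exhaust the other 8 colors first.
The worst case draws every non-brown sock first: 25 + 37 + 32 + 5 + 38 + 38 + 16 + 46 = 237.
The next 6 draws are then forced to be brown, giving 237 + 6 = 243.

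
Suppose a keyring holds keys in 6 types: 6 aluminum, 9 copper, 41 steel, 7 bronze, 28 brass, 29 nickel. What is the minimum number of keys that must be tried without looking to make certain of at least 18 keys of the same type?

74

Treat the 6 types as pigeonholes.
In the worst case we take at most 17 of each type, but all 6 aluminum, all 9 copper, and all 7 bronze (fewer than 17), giving 6 + 9 + 17 + 7 + 17 + 17 = 73.
One more key then forces some type to 18, so 73 + 1 = 74.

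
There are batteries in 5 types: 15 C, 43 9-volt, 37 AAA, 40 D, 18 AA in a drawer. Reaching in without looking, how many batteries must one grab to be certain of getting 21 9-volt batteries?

To avoid 9-volt batteries as long as possible, exhaust the other 4 types first.
The worst case draws every non-9-volt battery first: 15 + 37 + 40 + 18 = 110.
The next 21 draws are then forced to be 9-volt, giving 110 + 21 = 131.

131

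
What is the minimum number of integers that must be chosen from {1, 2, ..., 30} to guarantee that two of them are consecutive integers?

Partition {1, …, 30} into 15 pairs: {1,2}, {3,4}, …, {29,30}.
Choosing 15 integers — say the 15 even numbers 2, 4, …, 30 — takes one from each pair and avoids the property.
Choosing 16 forces two into the same pair by pigeonhole, and those are consecutive. So 16.

16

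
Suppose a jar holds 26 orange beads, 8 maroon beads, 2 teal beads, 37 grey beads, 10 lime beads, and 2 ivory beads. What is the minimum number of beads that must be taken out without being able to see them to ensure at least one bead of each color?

84

The hardest color to obtain is teal: we could draw every other bead first — 85 − 2 = 83 beads — without a single teal one.
The next draw must be teal, so 83 + 1 = 84.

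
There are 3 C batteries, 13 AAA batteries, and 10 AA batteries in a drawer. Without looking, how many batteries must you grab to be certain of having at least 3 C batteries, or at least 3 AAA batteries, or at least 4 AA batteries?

Each of the 3 types has its own threshold; avoid all of them simultaneously.
The worst case stops just short of every target: 2 C, 2 AAA, 3 AA — 2 + 2 + 3 = 7 batteries.
One more battery must push some type to its target, so 7 + 1 = 8.

8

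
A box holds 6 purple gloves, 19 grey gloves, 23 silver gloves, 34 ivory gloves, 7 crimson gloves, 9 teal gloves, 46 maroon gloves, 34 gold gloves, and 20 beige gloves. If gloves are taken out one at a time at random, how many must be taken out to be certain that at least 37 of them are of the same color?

In the worst case we take at most 36 of each color, but all 6 purple, all 19 grey, all 23 silver, all 34 ivory, all 7 crimson, all 9 teal, all 34 gold, and all 20 beige (fewer than 36), giving 6 + 19 + 23 + 34 + 7 + 9 + 36 + 34 + 20 = 188.
One more glove then forces some color to 37, so 188 + 1 = 189.

189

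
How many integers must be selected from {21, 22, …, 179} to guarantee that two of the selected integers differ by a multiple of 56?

Use the pigeonhole principle on residue classes: group the integers by remainder mod 56; there are 56 residue classes, each nonempty in this range.
Choosing one from each class (56 integers) avoids any shared remainder.
One more choice must repeat a class, so two differ by a multiple of 56. Hence 56 + 1 = 57.

57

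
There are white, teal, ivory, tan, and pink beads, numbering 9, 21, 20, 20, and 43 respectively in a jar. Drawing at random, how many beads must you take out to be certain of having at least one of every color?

The hardest color to obtain is white: we could draw every other bead first — 113 − 9 = 104 beads — without a single white one.
The next draw must be white, so 104 + 1 = 105.

105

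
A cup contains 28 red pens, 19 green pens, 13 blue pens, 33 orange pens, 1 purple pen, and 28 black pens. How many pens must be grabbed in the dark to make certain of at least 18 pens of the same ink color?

Treat the 6 ink colors as pigeonholes.
In the worst case we take at most 17 of each ink color, but all 13 blue and all 1 purple (fewer than 17), giving 17 + 17 + 13 + 17 + 1 + 17 = 82.
One more pen then forces some ink color to 18, so 82 + 1 = 83.

83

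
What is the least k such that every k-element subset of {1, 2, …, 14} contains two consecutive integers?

8

Partition {1, …, 14} into 7 pairs: {1,2}, {3,4}, …, {13,14}.
Choosing 7 integers — say the 7 even numbers 2, 4, …, 14 — takes one from each pair and avoids the property.
Choosing 8 forces two into the same pair by pigeonhole, and those are consecutive. So 8.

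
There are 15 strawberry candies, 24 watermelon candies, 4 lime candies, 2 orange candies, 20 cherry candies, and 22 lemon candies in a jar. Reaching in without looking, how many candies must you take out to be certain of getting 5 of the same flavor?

In the worst case we take at most 4 of each flavor, but all 2 orange (fewer than 4), giving 4 + 4 + 4 + 2 + 4 + 4 = 22.
One more candy then forces some flavor to 5, so 22 + 1 = 23.

23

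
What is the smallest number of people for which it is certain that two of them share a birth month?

There are 12 months of the year acting as pigeonholes.
With 12 people we could place one in each, avoiding any repeat.
One more forces some class to hold 2, so 12 + 1 = 13.

13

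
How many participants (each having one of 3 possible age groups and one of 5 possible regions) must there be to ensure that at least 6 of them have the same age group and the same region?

76

There are 3 × 5 = 15 (age group, region) combinations acting as pigeonholes.
With 15 × 5 = 75 participants we could place exactly 5 in each, with no (age group, region) pair reaching 6.
One more forces some (age group, region) pair to hold 6, so 75 + 1 = 76.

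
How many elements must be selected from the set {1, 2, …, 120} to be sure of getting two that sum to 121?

61

Partition {1, …, 120} into 60 pairs: {1,120}, {2,119}, …, {60,61}.
Choosing 60 integers — say the integers 1 through 60 — takes one from each pair and avoids the property.
Choosing 61 forces two into the same pair by pigeonhole, and those sum to 121. So 61.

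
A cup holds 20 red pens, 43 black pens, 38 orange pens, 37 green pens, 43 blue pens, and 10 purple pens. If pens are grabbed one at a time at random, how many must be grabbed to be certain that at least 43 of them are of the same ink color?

Treat the 6 ink colors as pigeonholes.
In the worst case we take at most 42 of each ink color, but all 20 red, all 38 orange, all 37 green, and all 10 purple (fewer than 42), giving 20 + 42 + 38 + 37 + 42 + 10 = 189.
One more pen then forces some ink color to 43, so 189 + 1 = 190.

190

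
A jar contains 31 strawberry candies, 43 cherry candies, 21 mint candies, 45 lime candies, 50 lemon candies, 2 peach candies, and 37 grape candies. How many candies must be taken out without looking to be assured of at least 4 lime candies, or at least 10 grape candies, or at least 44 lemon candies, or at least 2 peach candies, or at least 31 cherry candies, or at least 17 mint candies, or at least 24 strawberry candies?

126

The worst case stops just short of every target: 23 strawberry, 30 cherry, 16 mint, 3 lime, 43 lemon, 1 peach, 9 grape — 23 + 30 + 16 + 3 + 43 + 1 + 9 = 125 candies.
One more candy must push some flavor to its target, so 125 + 1 = 126.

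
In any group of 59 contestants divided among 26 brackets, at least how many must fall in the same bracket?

3

The 59 contestants fall into 26 brackets.
If each of the 26 brackets held at most 2, the total would be at most 26 × 2 = 52 < 59, a contradiction.
So at least one holds ⌈59/26⌉ = 3.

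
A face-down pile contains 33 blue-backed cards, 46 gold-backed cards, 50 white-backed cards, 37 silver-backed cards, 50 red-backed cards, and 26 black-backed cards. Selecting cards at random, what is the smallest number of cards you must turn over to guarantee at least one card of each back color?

The hardest back color to obtain is black-backed: we could draw every other card first — 242 − 26 = 216 cards — without a single black-backed one.
The next draw must be black-backed, so 216 + 1 = 217.

217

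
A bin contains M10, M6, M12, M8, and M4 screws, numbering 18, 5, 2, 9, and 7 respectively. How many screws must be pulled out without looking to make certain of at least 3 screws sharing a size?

The worst case takes 2 screws of each size without reaching 3 of any: 5 × 2 = 10.
The next screw must bring some size to 3, so 10 + 1 = 11.

11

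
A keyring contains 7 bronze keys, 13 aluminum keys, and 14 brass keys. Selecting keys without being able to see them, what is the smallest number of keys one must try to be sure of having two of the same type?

Treat the 3 types as pigeonholes.
The worst case takes 1 key of each type without reaching 2 of any: 3 × 1 = 3.
The next key must bring some type to 2, so 3 + 1 = 4.

4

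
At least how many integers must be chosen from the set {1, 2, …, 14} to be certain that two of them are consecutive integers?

8

Partition {1, …, 14} into 7 pairs: {1,2}, {3,4}, …, {13,14}.
Choosing 7 integers — say the 7 even numbers 2, 4, …, 14 — takes one from each pair and avoids the property.
Choosing 8 forces two into the same pair by pigeonhole, and those are consecutive. So 8.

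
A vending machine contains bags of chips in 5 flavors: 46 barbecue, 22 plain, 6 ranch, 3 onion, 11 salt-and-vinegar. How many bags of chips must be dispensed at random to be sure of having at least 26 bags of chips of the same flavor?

68

Treat the 5 flavors as pigeonholes.
In the worst case we take at most 25 of each flavor, but all 22 plain, all 6 ranch, all 3 onion, and all 11 salt-and-vinegar (fewer than 25), giving 25 + 22 + 6 + 3 + 11 = 67.
One more bag of chips then forces some flavor to 26, so 67 + 1 = 68.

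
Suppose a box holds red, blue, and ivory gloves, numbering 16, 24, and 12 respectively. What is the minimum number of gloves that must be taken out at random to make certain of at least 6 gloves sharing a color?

16

The worst case takes 5 gloves of each color without reaching 6 of any: 3 × 5 = 15.
The next glove must bring some color to 6, so 15 + 1 = 16.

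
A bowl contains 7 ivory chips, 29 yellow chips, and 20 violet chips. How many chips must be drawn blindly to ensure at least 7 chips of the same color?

19

The worst case takes 6 chips of each color without reaching 7 of any: 3 × 6 = 18.
The next chip must bring some color to 7, so 18 + 1 = 19.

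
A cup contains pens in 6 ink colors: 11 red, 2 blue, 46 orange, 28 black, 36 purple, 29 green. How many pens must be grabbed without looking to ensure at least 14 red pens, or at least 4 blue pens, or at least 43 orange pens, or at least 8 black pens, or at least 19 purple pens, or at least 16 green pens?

96

The worst case stops just short of every target: all 11 red, all 2 blue, 42 orange, 7 black, 18 purple, 15 green — 11 + 2 + 42 + 7 + 18 + 15 = 95 pens.
One more pen must push some ink color to its target, so 95 + 1 = 96.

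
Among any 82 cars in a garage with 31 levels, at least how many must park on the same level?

3

The 82 cars fall into 31 levels.
If each of the 31 levels held at most 2, the total would be at most 31 × 2 = 62 < 82, a contradiction.
So at least one holds ⌈82/31⌉ = 3.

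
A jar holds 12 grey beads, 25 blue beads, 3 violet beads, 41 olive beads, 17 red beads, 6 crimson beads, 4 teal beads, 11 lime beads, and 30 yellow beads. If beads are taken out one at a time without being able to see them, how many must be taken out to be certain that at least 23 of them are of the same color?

120

Treat the 9 colors as pigeonholes.
In the worst case we take at most 22 of each color, but all 12 grey, all 3 violet, all 17 red, all 6 crimson, all 4 teal, and all 11 lime (fewer than 22), giving 12 + 22 + 3 + 22 + 17 + 6 + 4 + 11 + 22 = 119.
One more bead then forces some color to 23, so 119 + 1 = 120.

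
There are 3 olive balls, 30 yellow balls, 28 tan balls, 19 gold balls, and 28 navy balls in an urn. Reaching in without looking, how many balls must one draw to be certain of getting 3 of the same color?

Treat the 5 colors as pigeonholes.
The worst case takes 2 balls of each color without reaching 3 of any: 5 × 2 = 10.
The next ball must bring some color to 3, so 10 + 1 = 11.

11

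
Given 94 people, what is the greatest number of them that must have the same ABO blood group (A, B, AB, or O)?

24

There are 4 ABO blood groups, which serve as the pigeonholes.
If each of the 4 ABO blood groups held at most 23, the total would be at most 4 × 23 = 92 < 94, a contradiction.
So at least one holds ⌈94/4⌉ = 24.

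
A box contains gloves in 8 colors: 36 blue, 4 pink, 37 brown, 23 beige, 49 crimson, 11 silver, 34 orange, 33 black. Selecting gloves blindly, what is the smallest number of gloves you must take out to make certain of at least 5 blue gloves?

The worst case draws every non-blue glove first: 4 + 37 + 23 + 49 + 11 + 34 + 33 = 191.
The next 5 draws are then forced to be blue, giving 191 + 5 = 196.

196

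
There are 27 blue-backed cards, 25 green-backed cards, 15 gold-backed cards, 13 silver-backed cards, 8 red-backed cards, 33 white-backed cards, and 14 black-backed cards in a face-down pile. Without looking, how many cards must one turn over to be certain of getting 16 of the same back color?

In the worst case we take at most 15 of each back color, but all 13 silver-backed, all 8 red-backed, and all 14 black-backed (fewer than 15), giving 15 + 15 + 15 + 13 + 8 + 15 + 14 = 95.
One more card then forces some back color to 16, so 95 + 1 = 96.

96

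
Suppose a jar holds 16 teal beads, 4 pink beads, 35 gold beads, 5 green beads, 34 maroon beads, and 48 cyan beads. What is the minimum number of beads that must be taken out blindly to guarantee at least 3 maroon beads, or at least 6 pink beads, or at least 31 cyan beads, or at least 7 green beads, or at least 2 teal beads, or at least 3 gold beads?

45

Each of the 6 colors has its own threshold; avoid all of them simultaneously.
The worst case stops just short of every target: 1 teal, all 4 pink, 2 gold, all 5 green, 2 maroon, 30 cyan — 1 + 4 + 2 + 5 + 2 + 30 = 44 beads.
One more bead must push some color to its target, so 44 + 1 = 45.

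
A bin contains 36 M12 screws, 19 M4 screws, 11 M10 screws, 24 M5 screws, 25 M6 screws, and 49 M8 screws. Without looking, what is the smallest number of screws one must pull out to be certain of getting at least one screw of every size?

154

The hardest size to obtain is M10: we could draw every other screw first — 164 − 11 = 153 screws — without a single M10 one.
The next draw must be M10, so 153 + 1 = 154.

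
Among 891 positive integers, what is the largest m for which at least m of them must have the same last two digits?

9

There are 100 possible two-digit endings, which serve as the pigeonholes.
If each of the 100 possible two-digit endings held at most 8, the total would be at most 100 × 8 = 800 < 891, a contradiction.
So at least one holds ⌈891/100⌉ = 9.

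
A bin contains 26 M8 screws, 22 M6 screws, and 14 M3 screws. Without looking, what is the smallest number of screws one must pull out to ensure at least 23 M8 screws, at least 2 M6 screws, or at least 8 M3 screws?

The worst case stops just short of every target: 22 M8, 1 M6, 7 M3 — 22 + 1 + 7 = 30 screws.
One more screw must push some size to its target, so 30 + 1 = 31.

31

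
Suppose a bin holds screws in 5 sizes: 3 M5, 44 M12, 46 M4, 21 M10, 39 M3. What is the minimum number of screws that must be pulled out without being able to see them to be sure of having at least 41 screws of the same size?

144

In the worst case we take at most 40 of each size, but all 3 M5, all 21 M10, and all 39 M3 (fewer than 40), giving 3 + 40 + 40 + 21 + 39 = 143.
One more screw then forces some size to 41, so 143 + 1 = 144.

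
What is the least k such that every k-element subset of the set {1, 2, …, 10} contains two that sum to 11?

6

Partition {1, …, 10} into 5 pairs: {1,10}, {2,9}, …, {5,6}.
Choosing 5 integers — say the integers 1 through 5 — takes one from each pair and avoids the property.
Choosing 6 forces two into the same pair by pigeonhole, and those sum to 11. So 6.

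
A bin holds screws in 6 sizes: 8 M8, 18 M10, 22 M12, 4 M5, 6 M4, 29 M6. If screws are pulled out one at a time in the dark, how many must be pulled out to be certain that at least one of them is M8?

80

To avoid M8 screws as long as possible, exhaust the other 5 sizes first.
The worst case draws every non-M8 screw first: 18 + 22 + 4 + 6 + 29 = 79.
The next draw is then forced to be M8, giving 79 + 1 = 80.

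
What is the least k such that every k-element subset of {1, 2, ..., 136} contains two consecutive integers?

Partition {1, …, 136} into 68 pairs: {1,2}, {3,4}, …, {135,136}.
Choosing 68 integers — say the 68 even numbers 2, 4, …, 136 — takes one from each pair and avoids the property.
Choosing 69 forces two into the same pair by pigeonhole, and those are consecutive. So 69.

69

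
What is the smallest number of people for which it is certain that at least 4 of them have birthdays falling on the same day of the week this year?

There are 7 days of the week acting as pigeonholes.
With 7 × 3 = 21 people we could place exactly 3 in each, with no class reaching 4.
One more forces some class to hold 4, so 21 + 1 = 22.

22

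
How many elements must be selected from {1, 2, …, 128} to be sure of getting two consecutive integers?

Partition {1, …, 128} into 64 pairs: {1,2}, {3,4}, …, {127,128}.
Choosing 64 integers — say the 64 even numbers 2, 4, …, 128 — takes one from each pair and avoids the property.
Choosing 65 forces two into the same pair by pigeonhole, and those are consecutive. So 65.

65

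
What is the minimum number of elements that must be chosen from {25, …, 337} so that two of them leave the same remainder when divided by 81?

82

Use the pigeonhole principle on residue classes: group the integers by remainder mod 81; there are 81 residue classes, each nonempty in this range.
Choosing one from each class (81 integers) avoids any shared remainder.
One more choice must repeat a class, so two differ by a multiple of 81. Hence 81 + 1 = 82.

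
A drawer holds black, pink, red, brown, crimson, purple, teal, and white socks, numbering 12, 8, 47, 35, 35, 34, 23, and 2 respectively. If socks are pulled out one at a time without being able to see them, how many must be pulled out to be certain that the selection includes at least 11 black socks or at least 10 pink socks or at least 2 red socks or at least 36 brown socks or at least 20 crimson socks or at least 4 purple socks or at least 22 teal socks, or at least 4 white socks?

100

The worst case stops just short of every target: 10 black, all 8 pink, 1 red, 35 brown, 19 crimson, 3 purple, 21 teal, all 2 white — 10 + 8 + 1 + 35 + 19 + 3 + 21 + 2 = 99 socks.
One more sock must push some color to its target, so 99 + 1 = 100.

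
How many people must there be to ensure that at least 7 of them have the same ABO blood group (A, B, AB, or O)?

25

There are 4 ABO blood groups acting as pigeonholes.
With 4 × 6 = 24 people we could place exactly 6 in each, with no class reaching 7.
One more forces some class to hold 7, so 24 + 1 = 25.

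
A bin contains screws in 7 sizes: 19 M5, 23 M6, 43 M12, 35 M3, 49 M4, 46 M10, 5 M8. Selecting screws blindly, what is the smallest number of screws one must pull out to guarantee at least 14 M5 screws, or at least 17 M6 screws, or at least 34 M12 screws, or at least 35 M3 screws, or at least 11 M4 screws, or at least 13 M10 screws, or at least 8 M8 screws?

124

The worst case stops just short of every target: 13 M5, 16 M6, 33 M12, 34 M3, 10 M4, 12 M10, all 5 M8 — 13 + 16 + 33 + 34 + 10 + 12 + 5 = 123 screws.
One more screw must push some size to its target, so 123 + 1 = 124.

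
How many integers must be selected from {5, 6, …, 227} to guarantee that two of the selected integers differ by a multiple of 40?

41

Use the pigeonhole principle on residue classes: group the integers by remainder mod 40; there are 40 residue classes, each nonempty in this range.
Choosing one from each class (40 integers) avoids any shared remainder.
One more choice must repeat a class, so two differ by a multiple of 40. Hence 40 + 1 = 41.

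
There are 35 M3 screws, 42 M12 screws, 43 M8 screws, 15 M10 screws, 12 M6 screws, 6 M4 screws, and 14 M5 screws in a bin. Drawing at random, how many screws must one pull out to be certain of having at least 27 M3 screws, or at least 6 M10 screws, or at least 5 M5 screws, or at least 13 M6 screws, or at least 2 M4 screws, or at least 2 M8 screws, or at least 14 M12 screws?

The worst case stops just short of every target: 26 M3, 13 M12, 1 M8, 5 M10, 12 M6, 1 M4, 4 M5 — 26 + 13 + 1 + 5 + 12 + 1 + 4 = 62 screws.
One more screw must push some size to its target, so 62 + 1 = 63.

63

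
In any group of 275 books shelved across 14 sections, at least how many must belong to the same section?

20

The 275 books fall into 14 sections.
If each of the 14 sections held at most 19, the total would be at most 14 × 19 = 266 < 275, a contradiction.
So at least one holds ⌈275/14⌉ = 20.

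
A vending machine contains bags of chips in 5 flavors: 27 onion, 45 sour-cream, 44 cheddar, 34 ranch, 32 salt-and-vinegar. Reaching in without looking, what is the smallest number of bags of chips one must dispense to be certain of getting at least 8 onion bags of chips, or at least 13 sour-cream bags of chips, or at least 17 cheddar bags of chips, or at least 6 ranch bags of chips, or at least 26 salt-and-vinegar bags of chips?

The worst case stops just short of every target: 7 onion, 12 sour-cream, 16 cheddar, 5 ranch, 25 salt-and-vinegar — 7 + 12 + 16 + 5 + 25 = 65 bags of chips.
One more bag of chips must push some flavor to its target, so 65 + 1 = 66.

66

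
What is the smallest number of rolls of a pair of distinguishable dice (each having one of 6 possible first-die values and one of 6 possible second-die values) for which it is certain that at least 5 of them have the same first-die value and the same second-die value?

145

There are 6 × 6 = 36 (first-die value, second-die value) combinations acting as pigeonholes.
With 36 × 4 = 144 rolls of a pair of distinguishable dice we could place exactly 4 in each, with no (first-die value, second-die value) pair reaching 5.
One more forces some (first-die value, second-die value) pair to hold 5, so 144 + 1 = 145.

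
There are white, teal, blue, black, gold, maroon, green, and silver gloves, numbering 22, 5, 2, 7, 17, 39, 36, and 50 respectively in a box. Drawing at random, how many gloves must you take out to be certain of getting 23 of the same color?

120

Treat the 8 colors as pigeonholes.
In the worst case we take at most 22 of each color, but all 5 teal, all 2 blue, all 7 black, and all 17 gold (fewer than 22), giving 22 + 5 + 2 + 7 + 17 + 22 + 22 + 22 = 119.
One more glove then forces some color to 23, so 119 + 1 = 120.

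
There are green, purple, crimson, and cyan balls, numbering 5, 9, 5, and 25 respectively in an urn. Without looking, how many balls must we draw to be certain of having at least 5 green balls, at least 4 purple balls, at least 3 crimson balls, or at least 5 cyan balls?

14

The worst case stops just short of every target: 4 green, 3 purple, 2 crimson, 4 cyan — 4 + 3 + 2 + 4 = 13 balls.
One more ball must push some color to its target, so 13 + 1 = 14.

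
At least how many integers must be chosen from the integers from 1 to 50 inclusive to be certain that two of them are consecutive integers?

26

Partition {1, …, 50} into 25 pairs: {1,2}, {3,4}, …, {49,50}.
Choosing 25 integers — say the 25 even numbers 2, 4, …, 50 — takes one from each pair and avoids the property.
Choosing 26 forces two into the same pair by pigeonhole, and those are consecutive. So 26.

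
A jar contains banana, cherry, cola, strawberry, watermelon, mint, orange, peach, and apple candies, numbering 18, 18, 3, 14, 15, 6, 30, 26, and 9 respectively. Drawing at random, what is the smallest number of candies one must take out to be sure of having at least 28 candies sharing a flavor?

137

Treat the 9 flavors as pigeonholes.
In the worst case we take at most 27 of each flavor, but all 18 banana, all 18 cherry, all 3 cola, all 14 strawberry, all 15 watermelon, all 6 mint, all 26 peach, and all 9 apple (fewer than 27), giving 18 + 18 + 3 + 14 + 15 + 6 + 27 + 26 + 9 = 136.
One more candy then forces some flavor to 28, so 136 + 1 = 137.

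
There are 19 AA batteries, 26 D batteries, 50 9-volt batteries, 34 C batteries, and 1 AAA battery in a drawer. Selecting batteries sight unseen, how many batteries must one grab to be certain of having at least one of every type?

130

The hardest type to obtain is AAA: we could draw every other battery first — 130 − 1 = 129 batteries — without a single AAA one.
The next draw must be AAA, so 129 + 1 = 130.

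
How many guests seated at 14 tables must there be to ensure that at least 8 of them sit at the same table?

There are 14 tables acting as pigeonholes.
With 14 × 7 = 98 guests we could place exactly 7 in each, with no class reaching 8.
One more forces some class to hold 8, so 98 + 1 = 99.

99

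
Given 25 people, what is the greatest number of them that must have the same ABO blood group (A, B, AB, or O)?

7

The 25 people fall into 4 ABO blood groups.
If each of the 4 ABO blood groups held at most 6, the total would be at most 4 × 6 = 24 < 25, a contradiction.
So at least one holds ⌈25/4⌉ = 7.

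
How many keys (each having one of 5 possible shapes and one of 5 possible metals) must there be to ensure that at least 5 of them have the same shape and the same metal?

101

There are 5 × 5 = 25 (shape, metal) combinations acting as pigeonholes.
With 25 × 4 = 100 keys we could place exactly 4 in each, with no (shape, metal) pair reaching 5.
One more forces some (shape, metal) pair to hold 5, so 100 + 1 = 101.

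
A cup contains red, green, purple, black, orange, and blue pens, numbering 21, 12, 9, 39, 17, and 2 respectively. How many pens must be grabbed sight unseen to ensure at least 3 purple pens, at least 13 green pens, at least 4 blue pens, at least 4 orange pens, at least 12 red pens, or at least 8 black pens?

38

Each of the 6 ink colors has its own threshold; avoid all of them simultaneously.
The worst case stops just short of every target: 11 red, 12 green, 2 purple, 7 black, 3 orange, all 2 blue — 11 + 12 + 2 + 7 + 3 + 2 = 37 pens.
One more pen must push some ink color to its target, so 37 + 1 = 38.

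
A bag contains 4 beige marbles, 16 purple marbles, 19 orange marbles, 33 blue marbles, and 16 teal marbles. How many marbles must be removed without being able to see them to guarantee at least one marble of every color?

85

The hardest color to obtain is beige: we could draw every other marble first — 88 − 4 = 84 marbles — without a single beige one.
The next draw must be beige, so 84 + 1 = 85.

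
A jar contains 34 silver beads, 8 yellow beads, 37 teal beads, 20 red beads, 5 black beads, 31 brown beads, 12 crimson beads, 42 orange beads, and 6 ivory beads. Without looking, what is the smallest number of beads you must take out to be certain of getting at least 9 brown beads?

173

To avoid brown beads as long as possible, exhaust the other 8 colors first.
The worst case draws every non-brown bead first: 34 + 8 + 37 + 20 + 5 + 12 + 42 + 6 = 164.
The next 9 draws are then forced to be brown, giving 164 + 9 = 173.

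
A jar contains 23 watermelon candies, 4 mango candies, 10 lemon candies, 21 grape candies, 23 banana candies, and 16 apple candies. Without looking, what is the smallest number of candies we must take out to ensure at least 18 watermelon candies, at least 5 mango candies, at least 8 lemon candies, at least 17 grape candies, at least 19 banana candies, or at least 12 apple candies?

The worst case stops just short of every target: 17 watermelon, 4 mango, 7 lemon, 16 grape, 18 banana, 11 apple — 17 + 4 + 7 + 16 + 18 + 11 = 73 candies.
One more candy must push some flavor to its target, so 73 + 1 = 74.

74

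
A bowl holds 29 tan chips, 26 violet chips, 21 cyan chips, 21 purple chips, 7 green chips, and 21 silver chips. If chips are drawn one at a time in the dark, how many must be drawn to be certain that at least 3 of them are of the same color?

13

The worst case takes 2 chips of each color without reaching 3 of any: 6 × 2 = 12.
The next chip must bring some color to 3, so 12 + 1 = 13.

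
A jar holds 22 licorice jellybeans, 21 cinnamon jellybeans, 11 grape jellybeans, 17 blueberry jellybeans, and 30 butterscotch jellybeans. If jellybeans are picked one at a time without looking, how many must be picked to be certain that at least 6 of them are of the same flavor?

26

The worst case takes 5 jellybeans of each flavor without reaching 6 of any: 5 × 5 = 25.
The next jellybean must bring some flavor to 6, so 25 + 1 = 26.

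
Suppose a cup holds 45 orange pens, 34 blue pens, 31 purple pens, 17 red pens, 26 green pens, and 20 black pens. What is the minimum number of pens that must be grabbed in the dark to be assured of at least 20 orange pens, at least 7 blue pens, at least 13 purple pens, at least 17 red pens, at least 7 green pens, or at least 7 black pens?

The worst case stops just short of every target: 19 orange, 6 blue, 12 purple, 16 red, 6 green, 6 black — 19 + 6 + 12 + 16 + 6 + 6 = 65 pens.
One more pen must push some ink color to its target, so 65 + 1 = 66.

66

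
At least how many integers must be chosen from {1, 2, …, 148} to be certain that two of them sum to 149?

75

Partition {1, …, 148} into 74 pairs: {1,148}, {2,147}, …, {74,75}.
Choosing 74 integers — say the integers 1 through 74 — takes one from each pair and avoids the property.
Choosing 75 forces two into the same pair by pigeonhole, and those sum to 149. So 75.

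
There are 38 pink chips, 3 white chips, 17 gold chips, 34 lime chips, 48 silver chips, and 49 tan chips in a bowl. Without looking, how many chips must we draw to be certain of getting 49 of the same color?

In the worst case we take at most 48 of each color, but all 38 pink, all 3 white, all 17 gold, and all 34 lime (fewer than 48), giving 38 + 3 + 17 + 34 + 48 + 48 = 188.
One more chip then forces some color to 49, so 188 + 1 = 189.

189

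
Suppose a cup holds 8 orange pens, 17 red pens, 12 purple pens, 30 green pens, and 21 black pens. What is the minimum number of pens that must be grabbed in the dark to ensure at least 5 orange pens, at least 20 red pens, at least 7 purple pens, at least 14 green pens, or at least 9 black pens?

Each of the 5 ink colors has its own threshold; avoid all of them simultaneously.
The worst case stops just short of every target: 4 orange, all 17 red, 6 purple, 13 green, 8 black — 4 + 17 + 6 + 13 + 8 = 48 pens.
One more pen must push some ink color to its target, so 48 + 1 = 49.

49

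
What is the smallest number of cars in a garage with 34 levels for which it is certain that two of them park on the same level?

35

There are 34 levels acting as pigeonholes.
With 34 cars we could place one in each, avoiding any repeat.
One more forces some class to hold 2, so 34 + 1 = 35.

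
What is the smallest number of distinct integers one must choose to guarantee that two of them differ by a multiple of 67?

68

Two integers differ by a multiple of 67 exactly when they share a remainder mod 67.
There are 67 residue classes mod 67, so 67 integers can all lie in distinct classes.
One more integer must repeat a residue, giving a difference divisible by 67. So n = 67 + 1 = 68.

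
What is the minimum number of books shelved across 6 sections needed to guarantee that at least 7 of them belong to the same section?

There are 6 sections acting as pigeonholes.
With 6 × 6 = 36 books we could place exactly 6 in each, with no class reaching 7.
One more forces some class to hold 7, so 36 + 1 = 37.

37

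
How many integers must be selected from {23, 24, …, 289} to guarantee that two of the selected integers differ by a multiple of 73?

74

Group the integers by remainder mod 73; there are 73 residue classes, each nonempty in this range.
Choosing one from each class (73 integers) avoids any shared remainder.
One more choice must repeat a class, so two differ by a multiple of 73. Hence 73 + 1 = 74.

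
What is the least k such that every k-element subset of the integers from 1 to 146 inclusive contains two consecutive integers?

74

Partition {1, …, 146} into 73 pairs: {1,2}, {3,4}, …, {145,146}.
Choosing 73 integers — say the 73 even numbers 2, 4, …, 146 — takes one from each pair and avoids the property.
Choosing 74 forces two into the same pair by pigeonhole, and those are consecutive. So 74.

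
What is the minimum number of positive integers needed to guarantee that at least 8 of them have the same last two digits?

701

There are 100 possible two-digit endings acting as pigeonholes.
With 100 × 7 = 700 positive integers we could place exactly 7 in each, with no class reaching 8.
One more forces some class to hold 8, so 700 + 1 = 701.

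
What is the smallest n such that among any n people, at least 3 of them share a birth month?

25

There are 12 months of the year acting as pigeonholes.
With 12 × 2 = 24 people we could place exactly 2 in each, with no class reaching 3.
One more forces some class to hold 3, so 24 + 1 = 25.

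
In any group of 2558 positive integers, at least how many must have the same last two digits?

26

There are 100 possible two-digit endings, which serve as the pigeonholes.
If each of the 100 possible two-digit endings held at most 25, the total would be at most 100 × 25 = 2500 < 2558, a contradiction.
So at least one holds ⌈2558/100⌉ = 26.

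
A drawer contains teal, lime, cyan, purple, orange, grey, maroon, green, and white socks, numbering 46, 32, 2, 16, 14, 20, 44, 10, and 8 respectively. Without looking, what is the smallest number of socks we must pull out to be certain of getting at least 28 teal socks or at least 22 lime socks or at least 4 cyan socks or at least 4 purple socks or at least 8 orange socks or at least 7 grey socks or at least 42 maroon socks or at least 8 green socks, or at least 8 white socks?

The worst case stops just short of every target: 27 teal, 21 lime, all 2 cyan, 3 purple, 7 orange, 6 grey, 41 maroon, 7 green, 7 white — 27 + 21 + 2 + 3 + 7 + 6 + 41 + 7 + 7 = 121 socks.
One more sock must push some color to its target, so 121 + 1 = 122.

122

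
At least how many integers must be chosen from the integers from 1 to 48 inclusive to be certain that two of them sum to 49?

Partition {1, …, 48} into 24 pairs: {1,48}, {2,47}, …, {24,25}.
Choosing 24 integers — say the integers 1 through 24 — takes one from each pair and avoids the property.
Choosing 25 forces two into the same pair by pigeonhole, and those sum to 49. So 25.

25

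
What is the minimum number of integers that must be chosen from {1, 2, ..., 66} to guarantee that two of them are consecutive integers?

Partition {1, …, 66} into 33 pairs: {1,2}, {3,4}, …, {65,66}.
Choosing 33 integers — say the 33 even numbers 2, 4, …, 66 — takes one from each pair and avoids the property.
Choosing 34 forces two into the same pair by pigeonhole, and those are consecutive. So 34.

34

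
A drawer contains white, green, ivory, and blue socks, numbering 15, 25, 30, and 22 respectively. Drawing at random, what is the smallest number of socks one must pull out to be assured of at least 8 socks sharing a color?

29

The worst case takes 7 socks of each color without reaching 8 of any: 4 × 7 = 28.
The next sock must bring some color to 8, so 28 + 1 = 29.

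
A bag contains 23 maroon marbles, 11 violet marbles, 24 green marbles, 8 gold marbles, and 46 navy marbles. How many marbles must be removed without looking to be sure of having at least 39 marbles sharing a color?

105

Treat the 5 colors as pigeonholes.
In the worst case we take at most 38 of each color, but all 23 maroon, all 11 violet, all 24 green, and all 8 gold (fewer than 38), giving 23 + 11 + 24 + 8 + 38 = 104.
One more marble then forces some color to 39, so 104 + 1 = 105.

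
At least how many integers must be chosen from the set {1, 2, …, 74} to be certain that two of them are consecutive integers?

38

Partition {1, …, 74} into 37 pairs: {1,2}, {3,4}, …, {73,74}.
Choosing 37 integers — say the 37 even numbers 2, 4, …, 74 — takes one from each pair and avoids the property.
Choosing 38 forces two into the same pair by pigeonhole, and those are consecutive. So 38.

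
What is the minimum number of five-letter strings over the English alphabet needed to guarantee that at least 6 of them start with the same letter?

131

There are 26 possible first letters acting as pigeonholes.
With 26 × 5 = 130 five-letter strings over the English alphabet we could place exactly 5 in each, with no class reaching 6.
One more forces some class to hold 6, so 130 + 1 = 131.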